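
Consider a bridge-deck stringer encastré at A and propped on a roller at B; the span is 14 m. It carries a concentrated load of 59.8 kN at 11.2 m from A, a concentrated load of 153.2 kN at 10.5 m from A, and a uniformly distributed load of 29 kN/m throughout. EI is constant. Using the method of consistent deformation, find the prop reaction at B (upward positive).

Release the roller at B. Primary structure: cantilever fixed at A.
Downward deflection at the released point B due to the loads:
  point load 59.8 at a = 11.2: Pa²(3L − a)/(6EI) = 38507/EI
  point load 153.2 at a = 10.5: Pa²(3L − a)/(6EI) = 88674/EI
  UDL 29: wL⁴/(8EI) = 139258/EI
  δ_0 = 266439/EI
Tip deflection under a unit load at B: L³/(3EI) = 914.7/EI.
The prop prevents deflection at B: R_B = δ_0/δ_{BB} = 266439/914.7 = 291.3 kN.

R_B = 291.3 kN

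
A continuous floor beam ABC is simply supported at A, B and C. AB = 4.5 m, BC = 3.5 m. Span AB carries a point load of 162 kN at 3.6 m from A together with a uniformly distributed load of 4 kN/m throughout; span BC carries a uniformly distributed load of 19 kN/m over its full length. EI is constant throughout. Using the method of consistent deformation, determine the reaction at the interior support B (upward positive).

R_B = 211.2 kN

Insert a hinge at B; M_B is the redundant, and each span becomes simply supported.
Discontinuity in slope at B on the released structure — sum the simple-span end rotations:
  span AB: point load 162 at a = 3.6: Pab(L + a)/(6LEI) = 157.5/EI
  span AB: UDL 4: wL³/(24EI) = 15.19/EI
  span BC: UDL 19: wL³/(24EI) = 33.94/EI
  relative rotation θ_0 = (172.7 + 33.94)/EI = 206.6/EI
A unit hogging moment at B produces rotation L₁/(3EI) + L₂/(3EI) = 2.667/EI.
Compatibility: M_B·(L₁+L₂)/(3EI) = θ_0, giving M_B = 77.47 kN·m (hogging).
Span AB, ΣM about A with M_B applied at B: R_B^{AB}·4.5 = 623.7 + 77.47, so R_B^{AB} = 155.8 kN and R_A = 180 − 155.8 = 24.18 kN.
Span BC, ΣM about C: R_B^{BC}·3.5 = 116.4 + 77.47, so R_B^{BC} = 55.39 kN and R_C = 66.5 − 55.39 = 11.11 kN.
R_B = 155.8 + 55.39 = 211.2 kN.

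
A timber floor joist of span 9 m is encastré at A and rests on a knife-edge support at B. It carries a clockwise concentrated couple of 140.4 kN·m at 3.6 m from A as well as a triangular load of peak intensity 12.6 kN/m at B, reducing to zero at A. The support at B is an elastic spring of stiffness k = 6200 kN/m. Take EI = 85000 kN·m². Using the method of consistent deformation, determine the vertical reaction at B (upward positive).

Choose R_B as the redundant. The primary structure is the cantilever fixed at A.
Free-end deflection of the primary structure under the applied loading (downward +):
  clockwise couple 140.4 at a = 3.6: M₀a(2L − a)/(2EI) = 3639/EI
  triangular load, peak 12.6 at the free end: 11w₀L⁴/(120EI) = 7578/EI
  δ_0 = 11217/EI
Flexibility coefficient — unit upward force at B: δ_{BB} = L³/(3EI) = 243/EI.
With EI = 85000 kN·m²: δ_0 = 0.13197 m and δ_{BB} = 0.002859 m/kN.
Compatibility — the spring shortens by R_B/k under the reaction it provides: δ_0 − R_B·δ_{BB} = R_B/k. With 1/k = 0.000161 m/kN, R_B = δ_0 / (δ_{BB} + 1/k) = 0.13197 / (0.002859 + 0.000161) = 43.7 kN.

R_B = 43.7 kN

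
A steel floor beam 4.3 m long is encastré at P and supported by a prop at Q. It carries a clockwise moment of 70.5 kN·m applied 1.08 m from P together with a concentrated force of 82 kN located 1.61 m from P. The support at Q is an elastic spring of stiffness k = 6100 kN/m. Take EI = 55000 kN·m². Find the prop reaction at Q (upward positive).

R_Q = 19.32 kN

Choose R_Q as the redundant. The primary structure is the cantilever fixed at P.
Deflection at Q on the released cantilever, summing each load's contribution:
  clockwise couple 70.5 at a = 1.08: M₀a(2L − a)/(2EI) = 286.3/EI
  point load 82 at a = 1.61: Pa²(3L − a)/(6EI) = 400/EI
  δ_0 = 686.2/EI
Tip deflection under a unit load at Q: L³/(3EI) = 26.5/EI.
With EI = 55000 kN·m²: δ_0 = 0.012477 m and δ_{QQ} = 0.000482 m/kN.
Compatibility — the spring shortens by R_Q/k under the reaction it provides: δ_0 − R_Q·δ_{QQ} = R_Q/k. With 1/k = 0.000164 m/kN, R_Q = δ_0 / (δ_{QQ} + 1/k) = 0.012477 / (0.000482 + 0.000164) = 19.32 kN.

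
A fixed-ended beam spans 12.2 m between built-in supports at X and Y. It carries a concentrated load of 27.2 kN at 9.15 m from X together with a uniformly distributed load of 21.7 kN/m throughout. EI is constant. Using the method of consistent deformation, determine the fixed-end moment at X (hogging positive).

Release both end moments; the primary structure is a simply-supported span XY with redundants M_X and M_Y.
End rotations of the released simple span under the applied load (×1/EI):
  at X: point load 27.2 at a = 9.15: Pab(L + b)/(6LEI) = 158.1/EI
  at Y: point load 27.2 at a = 9.15: Pab(L + a)/(6LEI) = 221.4/EI
  at X: UDL 21.7: wL³/(24EI) = 1642/EI
  at Y: UDL 21.7: wL³/(24EI) = 1642/EI
  θ_X0 = 1800/EI,  θ_Y0 = 1863/EI
Flexibility coefficients: a unit moment at one end gives L/(3EI) there and L/(6EI) at the far end, so f₁₁ = f₂₂ = 4.067/EI and f₁₂ = f₂₁ = 2.033/EI.
Compatibility — zero rotation at each built-in end:
  4.067 M_X + 2.033 M_Y = 1800
  2.033 M_X + 4.067 M_Y = 1863
Solving the pair gives M_X = 284.7 kN·m and M_Y = 315.8 kN·m (hogging).

M_X = 284.7 kN·m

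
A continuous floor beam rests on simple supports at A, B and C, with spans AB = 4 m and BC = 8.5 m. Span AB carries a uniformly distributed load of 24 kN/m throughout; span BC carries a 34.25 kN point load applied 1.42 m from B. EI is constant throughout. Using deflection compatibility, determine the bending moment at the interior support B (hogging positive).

Insert a hinge at B; M_B is the redundant, and each span becomes simply supported.
Discontinuity in slope at B on the released structure — sum the simple-span end rotations:
  span AB: UDL 24: wL³/(24EI) = 64/EI
  span BC: point load 34.25 at a = 1.42: Pab(L + b)/(6LEI) = 105.2/EI
  relative rotation θ_0 = (64 + 105.2)/EI = 169.2/EI
A unit hogging moment at B produces rotation L₁/(3EI) + L₂/(3EI) = 4.167/EI.
Slope continuity at B: θ_0 = M_B·4.167/EI, so M_B = 169.2/4.167 = 40.61 kN·m (hogging).

M_B = 40.61 kN·m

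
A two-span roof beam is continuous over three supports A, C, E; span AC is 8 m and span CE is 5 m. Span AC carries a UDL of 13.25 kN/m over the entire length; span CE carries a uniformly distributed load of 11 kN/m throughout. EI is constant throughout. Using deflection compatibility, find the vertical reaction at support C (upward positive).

R_C = 106 kN

Release continuity at C by inserting a hinge; the redundant is the internal moment M_C. The primary structure is two simply-supported spans AC and CE.
End slopes at the hinge C, treating each span as simply supported:
  span AC: UDL 13.25: wL³/(24EI) = 282.7/EI
  span CE: UDL 11: wL³/(24EI) = 57.29/EI
  relative rotation θ_0 = (282.7 + 57.29)/EI = 340/EI
A unit hogging moment at C produces rotation L₁/(3EI) + L₂/(3EI) = 4.333/EI.
Compatibility: M_C·(L₁+L₂)/(3EI) = θ_0, giving M_C = 78.45 kN·m (hogging).
Span AC, ΣM about A with M_C applied at C: R_C^{AC}·8 = 424 + 78.45, so R_C^{AC} = 62.81 kN and R_A = 106 − 62.81 = 43.19 kN.
Span CE, ΣM about E: R_C^{CE}·5 = 137.5 + 78.45, so R_C^{CE} = 43.19 kN and R_E = 55 − 43.19 = 11.81 kN.
R_C = 62.81 + 43.19 = 106 kN.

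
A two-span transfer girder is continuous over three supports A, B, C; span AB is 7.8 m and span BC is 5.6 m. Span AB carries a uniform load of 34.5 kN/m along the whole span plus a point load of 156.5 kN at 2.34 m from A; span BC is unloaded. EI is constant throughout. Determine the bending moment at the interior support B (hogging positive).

Release continuity at B by inserting a hinge; the redundant is the internal moment M_B. The primary structure is two simply-supported spans AB and BC.
End slopes at the hinge B, treating each span as simply supported:
  span AB: UDL 34.5: wL³/(24EI) = 682.2/EI
  span AB: point load 156.5 at a = 2.34: Pab(L + a)/(6LEI) = 433.2/EI
  relative rotation θ_0 = (1115 + 0)/EI = 1115/EI
A unit hogging moment at B produces rotation L₁/(3EI) + L₂/(3EI) = 4.467/EI.
Slope continuity at B: θ_0 = M_B·4.467/EI, so M_B = 1115/4.467 = 249.7 kN·m (hogging).

M_B = 249.7 kN·m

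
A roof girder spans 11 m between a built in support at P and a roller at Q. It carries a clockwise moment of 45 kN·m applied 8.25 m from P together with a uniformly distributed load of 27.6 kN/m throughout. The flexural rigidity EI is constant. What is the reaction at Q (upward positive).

Take the reaction at Q as the redundant and release it; the primary structure is a cantilever fixed at P.
Primary-structure tip deflection at Q by superposition:
  clockwise couple 45 at a = 8.25: M₀a(2L − a)/(2EI) = 2552/EI
  UDL 27.6: wL⁴/(8EI) = 50511/EI
  δ_0 = 53064/EI
Tip deflection under a unit load at Q: L³/(3EI) = 443.7/EI.
Compatibility at Q: δ_0 − R_Q·δ_{QQ} = 0, so R_Q = 53064/443.7 = 119.6 kN.

R_Q = 119.6 kN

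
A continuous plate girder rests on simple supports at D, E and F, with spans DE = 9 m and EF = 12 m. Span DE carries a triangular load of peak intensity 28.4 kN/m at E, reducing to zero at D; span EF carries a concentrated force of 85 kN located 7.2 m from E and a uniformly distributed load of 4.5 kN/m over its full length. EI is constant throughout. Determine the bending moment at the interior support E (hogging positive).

Take M_E as the redundant. Released structure: two simple spans DE and EF with a hinge at E.
Rotations at E on the released spans (each span's end-slope, ×1/EI):
  span DE: triangular load, peak 28.4: w₀L³/(45EI) = 460.1/EI
  span EF: point load 85 at a = 7.2: Pab(L + b)/(6LEI) = 685.4/EI
  span EF: UDL 4.5: wL³/(24EI) = 324/EI
  relative rotation θ_0 = (460.1 + 1009)/EI = 1470/EI
A unit hogging moment at E produces rotation L₁/(3EI) + L₂/(3EI) = 7/EI.
Slope continuity at E: θ_0 = M_E·7/EI, so M_E = 1470/7 = 209.9 kN·m (hogging).

M_E = 209.9 kN·m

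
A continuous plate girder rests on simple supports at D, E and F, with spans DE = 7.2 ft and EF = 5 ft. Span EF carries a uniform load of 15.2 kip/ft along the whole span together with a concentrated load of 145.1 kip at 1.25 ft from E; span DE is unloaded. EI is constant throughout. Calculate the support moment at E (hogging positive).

Take M_E as the redundant. Released structure: two simple spans DE and EF with a hinge at E.
End slopes at the hinge E, treating each span as simply supported:
  span EF: UDL 15.2: wL³/(24EI) = 79.17/EI
  span EF: point load 145.1 at a = 1.25: Pab(L + b)/(6LEI) = 198.4/EI
  relative rotation θ_0 = (0 + 277.5)/EI = 277.5/EI
A unit hogging moment at E produces rotation L₁/(3EI) + L₂/(3EI) = 4.067/EI.
Slope continuity at E: θ_0 = M_E·4.067/EI, so M_E = 277.5/4.067 = 68.25 kip·ft (hogging).

M_E = 68.25 kip·ft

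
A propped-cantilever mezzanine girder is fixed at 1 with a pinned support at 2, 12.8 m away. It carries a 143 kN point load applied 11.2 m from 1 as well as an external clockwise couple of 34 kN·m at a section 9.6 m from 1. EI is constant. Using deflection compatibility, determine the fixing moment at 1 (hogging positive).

Take the reaction at 2 as the redundant and release it; the primary structure is a cantilever fixed at 1.
Downward deflection at the released point 2 due to the loads:
  point load 143 at a = 11.2: Pa²(3L − a)/(6EI) = 81319/EI
  clockwise couple 34 at a = 9.6: M₀a(2L − a)/(2EI) = 2611/EI
  δ_0 = 83930/EI
Flexibility coefficient — unit upward force at 2: δ_{22} = L³/(3EI) = 699.1/EI.
Compatibility at 2: δ_0 − R_2·δ_{22} = 0, so R_2 = 83930/699.1 = 120.1 kN.
Moment equilibrium about 1: M_1 = Σ(load moments about 1) − R_2·L = 1636 − 120.1×12.8 = 98.8 kN·m.

M_1 = 98.8 kN·m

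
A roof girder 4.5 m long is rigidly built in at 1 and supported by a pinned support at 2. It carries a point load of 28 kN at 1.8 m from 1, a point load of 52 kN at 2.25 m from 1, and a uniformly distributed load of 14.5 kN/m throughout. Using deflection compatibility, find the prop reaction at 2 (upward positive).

Choose R_2 as the redundant. The primary structure is the cantilever fixed at 1.
Downward deflection at the released point 2 due to the loads:
  point load 28 at a = 1.8: Pa²(3L − a)/(6EI) = 176.9/EI
  point load 52 at a = 2.25: Pa²(3L − a)/(6EI) = 493.6/EI
  UDL 14.5: wL⁴/(8EI) = 743.2/EI
  δ_0 = 1414/EI
Flexibility coefficient — unit upward force at 2: δ_{22} = L³/(3EI) = 30.38/EI.
The prop prevents deflection at 2: R_2 = δ_0/δ_{22} = 1414/30.38 = 46.54 kN.

R_2 = 46.54 kN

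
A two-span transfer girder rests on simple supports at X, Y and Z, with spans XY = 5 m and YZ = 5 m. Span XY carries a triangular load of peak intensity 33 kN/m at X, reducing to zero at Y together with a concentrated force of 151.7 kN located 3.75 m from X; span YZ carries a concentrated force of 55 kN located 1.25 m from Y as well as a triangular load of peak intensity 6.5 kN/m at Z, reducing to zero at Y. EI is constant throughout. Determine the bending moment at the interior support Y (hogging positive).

Take M_Y as the redundant. Released structure: two simple spans XY and YZ with a hinge at Y.
Rotations at Y on the released spans (each span's end-slope, ×1/EI):
  span XY: triangular load, peak 33: 7w₀L³/(360EI) = 80.21/EI
  span XY: point load 151.7 at a = 3.75: Pab(L + a)/(6LEI) = 207.4/EI
  span YZ: point load 55 at a = 1.25: Pab(L + b)/(6LEI) = 75.2/EI
  span YZ: triangular load, peak 6.5: 7w₀L³/(360EI) = 15.8/EI
  relative rotation θ_0 = (287.6 + 90.99)/EI = 378.6/EI
A unit hogging moment at Y produces rotation L₁/(3EI) + L₂/(3EI) = 3.333/EI.
Compatibility: M_Y·(L₁+L₂)/(3EI) = θ_0, giving M_Y = 113.6 kN·m (hogging).

M_Y = 113.6 kN·m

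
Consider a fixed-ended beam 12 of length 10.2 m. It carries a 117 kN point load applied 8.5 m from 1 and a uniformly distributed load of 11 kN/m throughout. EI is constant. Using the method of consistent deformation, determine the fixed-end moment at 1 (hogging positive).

Release both end moments; the primary structure is a simply-supported span 12 with redundants M_1 and M_2.
On the primary (simply-supported) span, the end slopes from the loading are:
  at 1: point load 117 at a = 8.5: Pab(L + b)/(6LEI) = 328.7/EI
  at 2: point load 117 at a = 8.5: Pab(L + a)/(6LEI) = 516.6/EI
  at 1: UDL 11: wL³/(24EI) = 486.4/EI
  at 2: UDL 11: wL³/(24EI) = 486.4/EI
  θ_10 = 815.1/EI,  θ_20 = 1003/EI
Flexibility coefficients: a unit moment at one end gives L/(3EI) there and L/(6EI) at the far end, so f₁₁ = f₂₂ = 3.4/EI and f₁₂ = f₂₁ = 1.7/EI.
Compatibility — zero rotation at each built-in end:
  3.4 M_1 + 1.7 M_2 = 815.1
  1.7 M_1 + 3.4 M_2 = 1003
Solving the pair gives M_1 = 123 kN·m and M_2 = 233.5 kN·m (hogging).

M_1 = 123 kN·m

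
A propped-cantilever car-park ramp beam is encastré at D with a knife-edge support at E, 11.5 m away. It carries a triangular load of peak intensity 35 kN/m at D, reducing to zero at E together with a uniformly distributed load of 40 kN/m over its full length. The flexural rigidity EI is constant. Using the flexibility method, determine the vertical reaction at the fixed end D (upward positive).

Take the reaction at E as the redundant and release it; the primary structure is a cantilever fixed at D.
Downward deflection at the released point E due to the loads:
  triangular load, peak 35 at the fixed end: w₀L⁴/(30EI) = 20405/EI
  UDL 40: wL⁴/(8EI) = 87450/EI
  δ_0 = 107855/EI
Tip deflection under a unit load at E: L³/(3EI) = 507/EI.
Compatibility at E: δ_0 − R_E·δ_{EE} = 0, so R_E = 107855/507 = 212.8 kN.
Vertical equilibrium: R_D = ΣP − R_E = 661.2 − 212.8 = 448.5 kN.

R_D = 448.5 kN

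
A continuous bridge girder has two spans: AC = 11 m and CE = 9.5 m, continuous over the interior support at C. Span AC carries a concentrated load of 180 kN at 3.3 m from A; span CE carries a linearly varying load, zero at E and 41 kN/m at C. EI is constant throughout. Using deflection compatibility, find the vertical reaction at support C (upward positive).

Insert a hinge at C; M_C is the redundant, and each span becomes simply supported.
End slopes at the hinge C, treating each span as simply supported:
  span AC: point load 180 at a = 3.3: Pab(L + a)/(6LEI) = 991/EI
  span CE: triangular load, peak 41: w₀L³/(45EI) = 781.2/EI
  relative rotation θ_0 = (991 + 781.2)/EI = 1772/EI
A unit hogging moment at C produces rotation L₁/(3EI) + L₂/(3EI) = 6.833/EI.
Slope continuity at C: θ_0 = M_C·6.833/EI, so M_C = 1772/6.833 = 259.3 kN·m (hogging).
Span AC, ΣM about A with M_C applied at C: R_C^{AC}·11 = 594 + 259.3, so R_C^{AC} = 77.58 kN and R_A = 180 − 77.58 = 102.4 kN.
Span CE, ΣM about E: R_C^{CE}·9.5 = 1233 + 259.3, so R_C^{CE} = 157.1 kN and R_E = 194.8 − 157.1 = 37.62 kN.
R_C = 77.58 + 157.1 = 234.7 kN.

R_C = 234.7 kN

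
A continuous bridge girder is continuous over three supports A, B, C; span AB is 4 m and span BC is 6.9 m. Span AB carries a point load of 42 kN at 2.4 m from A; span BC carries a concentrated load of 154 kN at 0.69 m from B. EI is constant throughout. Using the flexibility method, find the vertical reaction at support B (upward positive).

Insert a hinge at B; M_B is the redundant, and each span becomes simply supported.
Rotations at B on the released spans (each span's end-slope, ×1/EI):
  span AB: point load 42 at a = 2.4: Pab(L + a)/(6LEI) = 43.01/EI
  span BC: point load 154 at a = 0.69: Pab(L + b)/(6LEI) = 209/EI
  relative rotation θ_0 = (43.01 + 209)/EI = 252/EI
A unit hogging moment at B produces rotation L₁/(3EI) + L₂/(3EI) = 3.633/EI.
Compatibility: M_B·(L₁+L₂)/(3EI) = θ_0, giving M_B = 69.35 kN·m (hogging).
Span AB, ΣM about A with M_B applied at B: R_B^{AB}·4 = 100.8 + 69.35, so R_B^{AB} = 42.54 kN and R_A = 42 − 42.54 = -0.5373 kN.
Span BC, ΣM about C: R_B^{BC}·6.9 = 956.3 + 69.35, so R_B^{BC} = 148.7 kN and R_C = 154 − 148.7 = 5.349 kN.
R_B = 42.54 + 148.7 = 191.2 kN.

R_B = 191.2 kN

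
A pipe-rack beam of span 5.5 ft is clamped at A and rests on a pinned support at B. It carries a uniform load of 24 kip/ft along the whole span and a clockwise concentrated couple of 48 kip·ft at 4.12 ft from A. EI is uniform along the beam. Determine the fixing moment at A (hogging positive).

Remove the prop at B; the released (primary) structure is a cantilever built in at A.
Free-end deflection of the primary structure under the applied loading (downward +):
  UDL 24: wL⁴/(8EI) = 2745/EI
  clockwise couple 48 at a = 4.12: M₀a(2L − a)/(2EI) = 680.3/EI
  δ_0 = 3425/EI
Tip deflection under a unit load at B: L³/(3EI) = 55.46/EI.
The prop prevents deflection at B: R_B = δ_0/δ_{BB} = 3425/55.46 = 61.77 kip.
Moment equilibrium about A: M_A = Σ(load moments about A) − R_B·L = 411 − 61.77×5.5 = 71.28 kip·ft.

M_A = 71.28 kip·ft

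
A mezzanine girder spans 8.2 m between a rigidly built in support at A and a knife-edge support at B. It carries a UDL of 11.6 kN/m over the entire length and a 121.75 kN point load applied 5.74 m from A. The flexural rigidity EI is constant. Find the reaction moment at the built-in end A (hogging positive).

M_A = 233.8 kN·m

Remove the prop at B; the released (primary) structure is a cantilever built in at A.
Deflection at B on the released cantilever, summing each load's contribution:
  UDL 11.6: wL⁴/(8EI) = 6556/EI
  point load 121.75 at a = 5.74: Pa²(3L − a)/(6EI) = 12609/EI
  δ_0 = 19165/EI
Flexibility coefficient — unit upward force at B: δ_{BB} = L³/(3EI) = 183.8/EI.
The prop prevents deflection at B: R_B = δ_0/δ_{BB} = 19165/183.8 = 104.3 kN.
Moment equilibrium about A: M_A = Σ(load moments about A) − R_B·L = 1089 − 104.3×8.2 = 233.8 kN·m.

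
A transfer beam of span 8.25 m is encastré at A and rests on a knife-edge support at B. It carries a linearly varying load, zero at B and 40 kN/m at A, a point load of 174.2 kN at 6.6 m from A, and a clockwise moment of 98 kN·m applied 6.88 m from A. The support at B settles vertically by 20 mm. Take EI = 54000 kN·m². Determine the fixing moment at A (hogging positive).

Release the roller at B. Primary structure: cantilever fixed at A.
Primary-structure tip deflection at B by superposition:
  triangular load, peak 40 at the fixed end: w₀L⁴/(30EI) = 6177/EI
  point load 174.2 at a = 6.6: Pa²(3L − a)/(6EI) = 22954/EI
  clockwise couple 98 at a = 6.88: M₀a(2L − a)/(2EI) = 3243/EI
  δ_0 = 32374/EI
Tip deflection under a unit load at B: L³/(3EI) = 187.2/EI.
With EI = 54000 kN·m²: δ_0 = 0.59952 m and δ_{BB} = 0.003466 m/kN.
Compatibility — the beam at B must follow the support down by 0.02 m: δ_0 − R_B·δ_{BB} = 0.02, so R_B = (0.59952 − 0.02)/0.003466 = 167.2 kN.
Moment equilibrium about A: M_A = Σ(load moments about A) − R_B·L = 1701 − 167.2×8.25 = 322.1 kN·m.

M_A = 322.1 kN·m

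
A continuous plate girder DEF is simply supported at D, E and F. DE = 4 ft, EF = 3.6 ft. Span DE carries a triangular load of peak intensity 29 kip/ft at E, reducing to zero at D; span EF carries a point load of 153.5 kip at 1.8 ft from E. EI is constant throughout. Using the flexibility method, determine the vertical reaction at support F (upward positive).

R_F = 58.59 kip

Take M_E as the redundant. Released structure: two simple spans DE and EF with a hinge at E.
Rotations at E on the released spans (each span's end-slope, ×1/EI):
  span DE: triangular load, peak 29: w₀L³/(45EI) = 41.24/EI
  span EF: point load 153.5 at a = 1.8: Pab(L + b)/(6LEI) = 124.3/EI
  relative rotation θ_0 = (41.24 + 124.3)/EI = 165.6/EI
A unit hogging moment at E produces rotation L₁/(3EI) + L₂/(3EI) = 2.533/EI.
Compatibility: M_E·(L₁+L₂)/(3EI) = θ_0, giving M_E = 65.36 kip·ft (hogging).
Span EF, ΣM about F: R_E^{EF}·3.6 = 276.3 + 65.36, so R_E^{EF} = 94.91 kip and R_F = 153.5 − 94.91 = 58.59 kip.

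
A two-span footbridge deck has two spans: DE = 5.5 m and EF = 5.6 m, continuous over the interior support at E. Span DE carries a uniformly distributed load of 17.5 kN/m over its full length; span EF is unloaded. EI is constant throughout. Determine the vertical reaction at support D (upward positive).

R_D = 42.16 kN

Release continuity at E by inserting a hinge; the redundant is the internal moment M_E. The primary structure is two simply-supported spans DE and EF.
Discontinuity in slope at E on the released structure — sum the simple-span end rotations:
  span DE: UDL 17.5: wL³/(24EI) = 121.3/EI
  relative rotation θ_0 = (121.3 + 0)/EI = 121.3/EI
A unit hogging moment at E produces rotation L₁/(3EI) + L₂/(3EI) = 3.7/EI.
Compatibility: M_E·(L₁+L₂)/(3EI) = θ_0, giving M_E = 32.79 kN·m (hogging).
Span DE, ΣM about D with M_E applied at E: R_E^{DE}·5.5 = 264.7 + 32.79, so R_E^{DE} = 54.09 kN and R_D = 96.25 − 54.09 = 42.16 kN.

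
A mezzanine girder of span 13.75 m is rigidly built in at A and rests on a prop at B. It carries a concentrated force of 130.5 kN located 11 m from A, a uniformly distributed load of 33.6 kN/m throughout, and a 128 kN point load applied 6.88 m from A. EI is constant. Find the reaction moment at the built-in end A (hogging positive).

Choose R_B as the redundant. The primary structure is the cantilever fixed at A.
Primary-structure tip deflection at B by superposition:
  point load 130.5 at a = 11: Pa²(3L − a)/(6EI) = 79610/EI
  UDL 33.6: wL⁴/(8EI) = 150127/EI
  point load 128 at a = 6.88: Pa²(3L − a)/(6EI) = 34707/EI
  δ_0 = 264445/EI
Tip deflection under a unit load at B: L³/(3EI) = 866.5/EI.
Compatibility at B: δ_0 − R_B·δ_{BB} = 0, so R_B = 264445/866.5 = 305.2 kN.
Moment equilibrium about A: M_A = Σ(load moments about A) − R_B·L = 5492 − 305.2×13.75 = 1296 kN·m.

M_A = 1296 kN·m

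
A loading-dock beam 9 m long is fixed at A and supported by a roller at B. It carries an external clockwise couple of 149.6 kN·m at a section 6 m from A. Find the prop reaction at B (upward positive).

Choose R_B as the redundant. The primary structure is the cantilever fixed at A.
Primary-structure tip deflection at B by superposition:
  clockwise couple 149.6 at a = 6: M₀a(2L − a)/(2EI) = 5386/EI
Flexibility coefficient — unit upward force at B: δ_{BB} = L³/(3EI) = 243/EI.
Compatibility at B: δ_0 − R_B·δ_{BB} = 0, so R_B = 5386/243 = 22.16 kN.

R_B = 22.16 kN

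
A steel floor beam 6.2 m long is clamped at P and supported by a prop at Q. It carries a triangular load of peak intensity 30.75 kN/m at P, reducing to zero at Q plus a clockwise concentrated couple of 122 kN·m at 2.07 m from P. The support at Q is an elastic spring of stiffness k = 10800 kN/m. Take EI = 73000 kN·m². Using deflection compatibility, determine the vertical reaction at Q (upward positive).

Remove the prop at Q; the released (primary) structure is a cantilever built in at P.
Downward deflection at the released point Q due to the loads:
  triangular load, peak 30.75 at the fixed end: w₀L⁴/(30EI) = 1515/EI
  clockwise couple 122 at a = 2.07: M₀a(2L − a)/(2EI) = 1304/EI
  δ_0 = 2819/EI
Tip deflection under a unit load at Q: L³/(3EI) = 79.44/EI.
With EI = 73000 kN·m²: δ_0 = 0.038616 m and δ_{QQ} = 0.001088 m/kN.
Compatibility — the spring shortens by R_Q/k under the reaction it provides: δ_0 − R_Q·δ_{QQ} = R_Q/k. With 1/k = 0.000093 m/kN, R_Q = δ_0 / (δ_{QQ} + 1/k) = 0.038616 / (0.001088 + 0.000093) = 32.7 kN.

R_Q = 32.7 kN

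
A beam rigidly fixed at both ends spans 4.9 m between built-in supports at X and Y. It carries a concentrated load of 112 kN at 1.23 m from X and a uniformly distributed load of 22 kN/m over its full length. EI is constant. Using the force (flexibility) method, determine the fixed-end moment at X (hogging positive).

Release both end moments; the primary structure is a simply-supported span XY with redundants M_X and M_Y.
End rotations of the released simple span under the applied load (×1/EI):
  at X: point load 112 at a = 1.23: Pab(L + b)/(6LEI) = 147.4/EI
  at Y: point load 112 at a = 1.23: Pab(L + a)/(6LEI) = 105.4/EI
  at X: UDL 22: wL³/(24EI) = 107.8/EI
  at Y: UDL 22: wL³/(24EI) = 107.8/EI
  θ_X0 = 255.2/EI,  θ_Y0 = 213.3/EI
Flexibility coefficients: a unit moment at one end gives L/(3EI) there and L/(6EI) at the far end, so f₁₁ = f₂₂ = 1.633/EI and f₁₂ = f₂₁ = 0.8167/EI.
Compatibility — zero rotation at each built-in end:
  1.633 M_X + 0.8167 M_Y = 255.2
  0.8167 M_X + 1.633 M_Y = 213.3
Solving the pair gives M_X = 121.3 kN·m and M_Y = 69.92 kN·m (hogging).

M_X = 121.3 kN·m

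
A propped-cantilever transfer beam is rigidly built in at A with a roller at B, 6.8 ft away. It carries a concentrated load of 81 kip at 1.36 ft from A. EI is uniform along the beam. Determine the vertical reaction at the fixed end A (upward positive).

R_A = 76.46 kip

Choose R_B as the redundant. The primary structure is the cantilever fixed at A.
Downward deflection at the released point B due to the loads:
  point load 81 at a = 1.36: Pa²(3L − a)/(6EI) = 475.4/EI
Tip deflection under a unit load at B: L³/(3EI) = 104.8/EI.
Compatibility at B: δ_0 − R_B·δ_{BB} = 0, so R_B = 475.4/104.8 = 4.536 kip.
Vertical equilibrium: R_A = ΣP − R_B = 81 − 4.536 = 76.46 kip.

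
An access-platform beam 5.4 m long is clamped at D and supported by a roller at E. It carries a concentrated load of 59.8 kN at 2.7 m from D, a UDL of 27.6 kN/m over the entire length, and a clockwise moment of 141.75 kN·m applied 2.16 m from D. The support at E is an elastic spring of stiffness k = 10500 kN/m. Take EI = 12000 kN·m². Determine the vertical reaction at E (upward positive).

R_E = 97.65 kN

Remove the prop at E; the released (primary) structure is a cantilever built in at D.
Deflection at E on the released cantilever, summing each load's contribution:
  point load 59.8 at a = 2.7: Pa²(3L − a)/(6EI) = 980.9/EI
  UDL 27.6: wL⁴/(8EI) = 2934/EI
  clockwise couple 141.75 at a = 2.16: M₀a(2L − a)/(2EI) = 1323/EI
  δ_0 = 5237/EI
Flexibility coefficient — unit upward force at E: δ_{EE} = L³/(3EI) = 52.49/EI.
With EI = 12000 kN·m²: δ_0 = 0.43643 m and δ_{EE} = 0.004374 m/kN.
Compatibility — the spring shortens by R_E/k under the reaction it provides: δ_0 − R_E·δ_{EE} = R_E/k. With 1/k = 0.000095 m/kN, R_E = δ_0 / (δ_{EE} + 1/k) = 0.43643 / (0.004374 + 0.000095) = 97.65 kN.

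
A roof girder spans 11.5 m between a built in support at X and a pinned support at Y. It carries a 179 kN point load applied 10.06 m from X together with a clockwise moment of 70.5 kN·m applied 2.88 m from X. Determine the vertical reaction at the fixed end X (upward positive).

R_X = 29.42 kN

Remove the prop at Y; the released (primary) structure is a cantilever built in at X.
Free-end deflection of the primary structure under the applied loading (downward +):
  point load 179 at a = 10.06: Pa²(3L − a)/(6EI) = 73790/EI
  clockwise couple 70.5 at a = 2.88: M₀a(2L − a)/(2EI) = 2043/EI
  δ_0 = 75833/EI
Flexibility coefficient — unit upward force at Y: δ_{YY} = L³/(3EI) = 507/EI.
The prop prevents deflection at Y: R_Y = δ_0/δ_{YY} = 75833/507 = 149.6 kN.
Vertical equilibrium: R_X = ΣP − R_Y = 179 − 149.6 = 29.42 kN.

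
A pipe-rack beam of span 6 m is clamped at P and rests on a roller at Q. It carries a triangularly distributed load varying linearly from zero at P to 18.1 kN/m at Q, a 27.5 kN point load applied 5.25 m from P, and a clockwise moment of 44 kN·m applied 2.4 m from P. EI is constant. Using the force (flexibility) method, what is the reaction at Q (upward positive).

Take the reaction at Q as the redundant and release it; the primary structure is a cantilever fixed at P.
Downward deflection at the released point Q due to the loads:
  triangular load, peak 18.1 at the free end: 11w₀L⁴/(120EI) = 2150/EI
  point load 27.5 at a = 5.25: Pa²(3L − a)/(6EI) = 1611/EI
  clockwise couple 44 at a = 2.4: M₀a(2L − a)/(2EI) = 506.9/EI
  δ_0 = 4268/EI
Flexibility coefficient — unit upward force at Q: δ_{QQ} = L³/(3EI) = 72/EI.
The prop prevents deflection at Q: R_Q = δ_0/δ_{QQ} = 4268/72 = 59.28 kN.

R_Q = 59.28 kN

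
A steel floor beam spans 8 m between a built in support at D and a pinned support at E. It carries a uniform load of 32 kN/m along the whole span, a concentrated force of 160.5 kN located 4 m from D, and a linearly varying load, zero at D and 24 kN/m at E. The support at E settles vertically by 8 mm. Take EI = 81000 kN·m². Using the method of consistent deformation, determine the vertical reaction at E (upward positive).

R_E = 195.2 kN

Remove the prop at E; the released (primary) structure is a cantilever built in at D.
Free-end deflection of the primary structure under the applied loading (downward +):
  UDL 32: wL⁴/(8EI) = 16384/EI
  point load 160.5 at a = 4: Pa²(3L − a)/(6EI) = 8560/EI
  triangular load, peak 24 at the free end: 11w₀L⁴/(120EI) = 9011/EI
  δ_0 = 33955/EI
Flexibility coefficient — unit upward force at E: δ_{EE} = L³/(3EI) = 170.7/EI.
With EI = 81000 kN·m²: δ_0 = 0.4192 m and δ_{EE} = 0.002107 m/kN.
Compatibility — the beam at E must follow the support down by 0.008 m: δ_0 − R_E·δ_{EE} = 0.008, so R_E = (0.4192 − 0.008)/0.002107 = 195.2 kN.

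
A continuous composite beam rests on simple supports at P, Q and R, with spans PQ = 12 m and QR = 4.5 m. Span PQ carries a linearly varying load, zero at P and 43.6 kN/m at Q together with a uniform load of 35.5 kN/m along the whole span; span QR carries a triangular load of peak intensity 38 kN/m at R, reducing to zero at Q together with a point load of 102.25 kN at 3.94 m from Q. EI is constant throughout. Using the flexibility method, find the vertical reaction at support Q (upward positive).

R_Q = 669.7 kN

Take M_Q as the redundant. Released structure: two simple spans PQ and QR with a hinge at Q.
End slopes at the hinge Q, treating each span as simply supported:
  span PQ: triangular load, peak 43.6: w₀L³/(45EI) = 1674/EI
  span PQ: UDL 35.5: wL³/(24EI) = 2556/EI
  span QR: triangular load, peak 38: 7w₀L³/(360EI) = 67.33/EI
  span QR: point load 102.25 at a = 3.94: Pab(L + b)/(6LEI) = 42.28/EI
  relative rotation θ_0 = (4230 + 109.6)/EI = 4340/EI
A unit hogging moment at Q produces rotation L₁/(3EI) + L₂/(3EI) = 5.5/EI.
Slope continuity at Q: θ_0 = M_Q·5.5/EI, so M_Q = 4340/5.5 = 789.1 kN·m (hogging).
Span PQ, ΣM about P with M_Q applied at Q: R_Q^{PQ}·12 = 4649 + 789.1, so R_Q^{PQ} = 453.2 kN and R_P = 687.6 − 453.2 = 234.4 kN.
Span QR, ΣM about R: R_Q^{QR}·4.5 = 185.5 + 789.1, so R_Q^{QR} = 216.6 kN and R_R = 187.8 − 216.6 = -28.82 kN.
R_Q = 453.2 + 216.6 = 669.7 kN.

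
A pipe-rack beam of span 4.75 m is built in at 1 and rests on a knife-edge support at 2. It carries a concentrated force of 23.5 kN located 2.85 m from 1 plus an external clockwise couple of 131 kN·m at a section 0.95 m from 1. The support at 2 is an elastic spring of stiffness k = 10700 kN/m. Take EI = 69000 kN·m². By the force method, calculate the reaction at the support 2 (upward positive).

R_2 = 21.22 kN

Remove the prop at 2; the released (primary) structure is a cantilever built in at 1.
Free-end deflection of the primary structure under the applied loading (downward +):
  point load 23.5 at a = 2.85: Pa²(3L − a)/(6EI) = 362.7/EI
  clockwise couple 131 at a = 0.95: M₀a(2L − a)/(2EI) = 532/EI
  δ_0 = 894.7/EI
Tip deflection under a unit load at 2: L³/(3EI) = 35.72/EI.
With EI = 69000 kN·m²: δ_0 = 0.012967 m and δ_{22} = 0.000518 m/kN.
Compatibility — the spring shortens by R_2/k under the reaction it provides: δ_0 − R_2·δ_{22} = R_2/k. With 1/k = 0.000093 m/kN, R_2 = δ_0 / (δ_{22} + 1/k) = 0.012967 / (0.000518 + 0.000093) = 21.22 kN.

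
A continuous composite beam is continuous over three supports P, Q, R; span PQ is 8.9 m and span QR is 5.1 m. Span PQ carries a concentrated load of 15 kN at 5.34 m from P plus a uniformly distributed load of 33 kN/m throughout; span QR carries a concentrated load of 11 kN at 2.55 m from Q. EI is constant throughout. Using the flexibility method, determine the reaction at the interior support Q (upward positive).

Insert a hinge at Q; M_Q is the redundant, and each span becomes simply supported.
Rotations at Q on the released spans (each span's end-slope, ×1/EI):
  span PQ: point load 15 at a = 5.34: Pab(L + a)/(6LEI) = 76.04/EI
  span PQ: UDL 33: wL³/(24EI) = 969.3/EI
  span QR: point load 11 at a = 2.55: Pab(L + b)/(6LEI) = 17.88/EI
  relative rotation θ_0 = (1045 + 17.88)/EI = 1063/EI
A unit hogging moment at Q produces rotation L₁/(3EI) + L₂/(3EI) = 4.667/EI.
Slope continuity at Q: θ_0 = M_Q·4.667/EI, so M_Q = 1063/4.667 = 227.8 kN·m (hogging).
Span PQ, ΣM about P with M_Q applied at Q: R_Q^{PQ}·8.9 = 1387 + 227.8, so R_Q^{PQ} = 181.5 kN and R_P = 308.7 − 181.5 = 127.2 kN.
Span QR, ΣM about R: R_Q^{QR}·5.1 = 28.05 + 227.8, so R_Q^{QR} = 50.17 kN and R_R = 11 − 50.17 = -39.17 kN.
R_Q = 181.5 + 50.17 = 231.6 kN.

R_Q = 231.6 kN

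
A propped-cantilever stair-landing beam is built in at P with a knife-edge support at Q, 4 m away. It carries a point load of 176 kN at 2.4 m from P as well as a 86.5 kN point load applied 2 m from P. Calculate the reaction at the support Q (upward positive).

R_Q = 103.1 kN

Take the reaction at Q as the redundant and release it; the primary structure is a cantilever fixed at P.
Downward deflection at the released point Q due to the loads:
  point load 176 at a = 2.4: Pa²(3L − a)/(6EI) = 1622/EI
  point load 86.5 at a = 2: Pa²(3L − a)/(6EI) = 576.7/EI
  δ_0 = 2199/EI
Flexibility coefficient — unit upward force at Q: δ_{QQ} = L³/(3EI) = 21.33/EI.
Compatibility at Q: δ_0 − R_Q·δ_{QQ} = 0, so R_Q = 2199/21.33 = 103.1 kN.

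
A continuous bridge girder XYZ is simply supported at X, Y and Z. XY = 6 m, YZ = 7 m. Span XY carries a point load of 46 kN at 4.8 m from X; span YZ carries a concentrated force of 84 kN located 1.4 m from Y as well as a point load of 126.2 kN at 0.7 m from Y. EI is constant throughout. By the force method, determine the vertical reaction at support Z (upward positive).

R_Z = 14.48 kN

Release continuity at Y by inserting a hinge; the redundant is the internal moment M_Y. The primary structure is two simply-supported spans XY and YZ.
Discontinuity in slope at Y on the released structure — sum the simple-span end rotations:
  span XY: point load 46 at a = 4.8: Pab(L + a)/(6LEI) = 79.49/EI
  span YZ: point load 84 at a = 1.4: Pab(L + b)/(6LEI) = 197.6/EI
  span YZ: point load 126.2 at a = 0.7: Pab(L + b)/(6LEI) = 176.2/EI
  relative rotation θ_0 = (79.49 + 373.8)/EI = 453.3/EI
A unit hogging moment at Y produces rotation L₁/(3EI) + L₂/(3EI) = 4.333/EI.
Slope continuity at Y: θ_0 = M_Y·4.333/EI, so M_Y = 453.3/4.333 = 104.6 kN·m (hogging).
Span YZ, ΣM about Z: R_Y^{YZ}·7 = 1265 + 104.6, so R_Y^{YZ} = 195.7 kN and R_Z = 210.2 − 195.7 = 14.48 kN.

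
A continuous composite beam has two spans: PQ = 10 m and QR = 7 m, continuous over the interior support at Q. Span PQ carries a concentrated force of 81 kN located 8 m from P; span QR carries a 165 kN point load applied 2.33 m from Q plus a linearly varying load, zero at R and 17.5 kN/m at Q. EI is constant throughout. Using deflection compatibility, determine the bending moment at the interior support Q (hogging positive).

Insert a hinge at Q; M_Q is the redundant, and each span becomes simply supported.
End slopes at the hinge Q, treating each span as simply supported:
  span PQ: point load 81 at a = 8: Pab(L + a)/(6LEI) = 388.8/EI
  span QR: point load 165 at a = 2.33: Pab(L + b)/(6LEI) = 498.9/EI
  span QR: triangular load, peak 17.5: w₀L³/(45EI) = 133.4/EI
  relative rotation θ_0 = (388.8 + 632.2)/EI = 1021/EI
A unit hogging moment at Q produces rotation L₁/(3EI) + L₂/(3EI) = 5.667/EI.
Compatibility: M_Q·(L₁+L₂)/(3EI) = θ_0, giving M_Q = 180.2 kN·m (hogging).

M_Q = 180.2 kN·m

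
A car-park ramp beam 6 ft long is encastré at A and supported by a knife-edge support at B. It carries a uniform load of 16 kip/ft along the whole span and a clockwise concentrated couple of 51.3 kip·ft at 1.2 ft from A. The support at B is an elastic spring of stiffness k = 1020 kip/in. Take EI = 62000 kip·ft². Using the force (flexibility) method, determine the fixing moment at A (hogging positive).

M_A = 111.6 kip·ft

Take the reaction at B as the redundant and release it; the primary structure is a cantilever fixed at A.
Free-end deflection of the primary structure under the applied loading (downward +):
  UDL 16: wL⁴/(8EI) = 2592/EI
  clockwise couple 51.3 at a = 1.2: M₀a(2L − a)/(2EI) = 332.4/EI
  δ_0 = 2924/EI
Tip deflection under a unit load at B: L³/(3EI) = 72/EI.
With EI = 62000 kip·ft²: δ_0 = 0.047168 ft and δ_{BB} = 0.001161 ft/kip.
Compatibility — the spring shortens by R_B/k under the reaction it provides: δ_0 − R_B·δ_{BB} = R_B/k. With 1/k = 1/(1020×12) ft/kip = 0.000082 ft/kip, R_B = δ_0 / (δ_{BB} + 1/k) = 0.047168 / (0.001161 + 0.000082) = 37.95 kip.
Moment equilibrium about A: M_A = Σ(load moments about A) − R_B·L = 339.3 − 37.95×6 = 111.6 kip·ft.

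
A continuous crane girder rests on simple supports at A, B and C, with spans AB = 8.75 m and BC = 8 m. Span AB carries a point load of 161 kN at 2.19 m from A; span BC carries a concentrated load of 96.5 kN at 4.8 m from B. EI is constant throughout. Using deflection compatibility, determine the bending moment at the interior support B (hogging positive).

M_B = 148.3 kN·m

Insert a hinge at B; M_B is the redundant, and each span becomes simply supported.
Discontinuity in slope at B on the released structure — sum the simple-span end rotations:
  span AB: point load 161 at a = 2.19: Pab(L + a)/(6LEI) = 482/EI
  span BC: point load 96.5 at a = 4.8: Pab(L + b)/(6LEI) = 345.9/EI
  relative rotation θ_0 = (482 + 345.9)/EI = 827.8/EI
A unit hogging moment at B produces rotation L₁/(3EI) + L₂/(3EI) = 5.583/EI.
Slope continuity at B: θ_0 = M_B·5.583/EI, so M_B = 827.8/5.583 = 148.3 kN·m (hogging).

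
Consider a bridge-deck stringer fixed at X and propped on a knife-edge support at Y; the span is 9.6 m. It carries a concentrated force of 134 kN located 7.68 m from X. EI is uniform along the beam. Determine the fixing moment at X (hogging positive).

M_X = 123.5 kN·m

Remove the prop at Y; the released (primary) structure is a cantilever built in at X.
Downward deflection at the released point Y due to the loads:
  point load 134 at a = 7.68: Pa²(3L − a)/(6EI) = 27821/EI
Flexibility coefficient — unit upward force at Y: δ_{YY} = L³/(3EI) = 294.9/EI.
Compatibility at Y: δ_0 − R_Y·δ_{YY} = 0, so R_Y = 27821/294.9 = 94.34 kN.
Moment equilibrium about X: M_X = Σ(load moments about X) − R_Y·L = 1029 − 94.34×9.6 = 123.5 kN·m.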